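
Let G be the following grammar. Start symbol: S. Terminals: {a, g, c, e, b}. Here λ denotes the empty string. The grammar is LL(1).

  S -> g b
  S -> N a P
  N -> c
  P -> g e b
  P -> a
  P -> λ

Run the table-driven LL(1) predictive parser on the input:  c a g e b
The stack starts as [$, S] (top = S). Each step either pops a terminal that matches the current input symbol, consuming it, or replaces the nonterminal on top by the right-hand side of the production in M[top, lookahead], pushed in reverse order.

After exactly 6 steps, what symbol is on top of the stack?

e

     Stack    Input        Action
  1  $ S      c a g e b $  expand S -> N a P
  2  $ P a N  c a g e b $  expand N -> c
  3  $ P a c  c a g e b $  match c
  4  $ P a    a g e b $    match a
  5  $ P      g e b $      expand P -> g e b
  6  $ b e g  g e b $      match g
Stack after step 6: $ b e (top = e).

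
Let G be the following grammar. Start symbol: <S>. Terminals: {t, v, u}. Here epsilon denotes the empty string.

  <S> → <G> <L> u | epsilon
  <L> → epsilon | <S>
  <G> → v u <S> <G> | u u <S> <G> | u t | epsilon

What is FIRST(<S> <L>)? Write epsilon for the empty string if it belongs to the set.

FIRST(<G>): from <G>→v u <S> <G> we get {v}; from <G>→u u <S> <G> we get {u}; from <G>→u t we get {u}; from <G>→epsilon we get {epsilon}. So FIRST(<G>) = {epsilon, u, v}.
FIRST(<S>): from <S>→<G> <L> u we get {u, v}; from <S>→epsilon we get {epsilon}. So FIRST(<S>) = {epsilon, u, v}.
FIRST(<L>): from <L>→epsilon we get {epsilon}; from <L>→<S> we get {epsilon, u, v}. So FIRST(<L>) = {epsilon, u, v}.
FIRST(<S> <L>): take FIRST of each symbol in turn, carrying on past any symbol whose FIRST contains epsilon; result {epsilon, u, v}.

{epsilon, u, v}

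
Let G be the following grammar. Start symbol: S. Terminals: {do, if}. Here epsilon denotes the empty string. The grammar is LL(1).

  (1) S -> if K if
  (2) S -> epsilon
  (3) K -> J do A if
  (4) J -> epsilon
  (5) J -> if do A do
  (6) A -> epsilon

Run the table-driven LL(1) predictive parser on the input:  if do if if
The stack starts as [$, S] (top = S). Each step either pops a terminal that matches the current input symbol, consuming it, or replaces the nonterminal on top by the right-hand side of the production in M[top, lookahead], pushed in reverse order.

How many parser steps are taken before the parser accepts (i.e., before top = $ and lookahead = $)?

step 1: stack=$ S  input=if do if if $  — expand S -> if K if
step 2: stack=$ if K if  input=if do if if $  — match if
step 3: stack=$ if K  input=do if if $  — expand K -> J do A if
step 4: stack=$ if if A do J  input=do if if $  — expand J -> epsilon
step 5: stack=$ if if A do  input=do if if $  — match do
step 6: stack=$ if if A  input=if if $  — expand A -> epsilon
step 7: stack=$ if if  input=if if $  — match if
step 8: stack=$ if  input=if $  — match if
Accept reached after 8 steps.

8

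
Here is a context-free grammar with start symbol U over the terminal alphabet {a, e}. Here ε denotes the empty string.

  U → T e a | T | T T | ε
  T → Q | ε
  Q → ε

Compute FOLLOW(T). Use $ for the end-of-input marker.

{$, e}

FIRST(Q) = {ε}
FIRST(T) = {ε}  (via Q)
FIRST(U) = {ε, e}  (via T e a, T, T T)
FOLLOW(U) includes $ since U is the start symbol.
FOLLOW(U): U appears on no right-hand side. Thus FOLLOW(U) = {$}.
FOLLOW(T): in U→T e a, T is followed by e a with FIRST {e}; in U→T, the suffix after T is empty, so FOLLOW(T) ⊇ FOLLOW(U) = {$}; in U→T T (occurrence 1), T is followed by T with FIRST {ε}; in U→T T (occurrence 1), the suffix after T is nullable, so FOLLOW(T) ⊇ FOLLOW(U) = {$}; in U→T T (occurrence 2), the suffix after T is empty, so FOLLOW(T) ⊇ FOLLOW(U) = {$}. Thus FOLLOW(T) = {$, e}.
FOLLOW(Q): in T→Q, the suffix after Q is empty, so FOLLOW(Q) ⊇ FOLLOW(T) = {$, e}. Thus FOLLOW(Q) = {$, e}.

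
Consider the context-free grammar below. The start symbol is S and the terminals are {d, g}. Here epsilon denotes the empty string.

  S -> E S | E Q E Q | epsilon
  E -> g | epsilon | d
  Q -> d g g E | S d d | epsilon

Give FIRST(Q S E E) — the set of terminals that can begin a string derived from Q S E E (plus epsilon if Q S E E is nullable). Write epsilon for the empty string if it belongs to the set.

{epsilon, d, g}

FIRST(E): from E->g we get {g}; from E->epsilon we get {epsilon}; from E->d we get {d}. So FIRST(E) = {epsilon, d, g}.
FIRST(S): from S->E S we get {epsilon, d, g}; from S->E Q E Q we get {epsilon, d, g}; from S->epsilon we get {epsilon}. So FIRST(S) = {epsilon, d, g}.
FIRST(Q): from Q->d g g E we get {d}; from Q->S d d we get {d, g}; from Q->epsilon we get {epsilon}. So FIRST(Q) = {epsilon, d, g}.
FIRST(Q S E E): take FIRST of each symbol in turn, carrying on past any symbol whose FIRST contains epsilon; result {epsilon, d, g}.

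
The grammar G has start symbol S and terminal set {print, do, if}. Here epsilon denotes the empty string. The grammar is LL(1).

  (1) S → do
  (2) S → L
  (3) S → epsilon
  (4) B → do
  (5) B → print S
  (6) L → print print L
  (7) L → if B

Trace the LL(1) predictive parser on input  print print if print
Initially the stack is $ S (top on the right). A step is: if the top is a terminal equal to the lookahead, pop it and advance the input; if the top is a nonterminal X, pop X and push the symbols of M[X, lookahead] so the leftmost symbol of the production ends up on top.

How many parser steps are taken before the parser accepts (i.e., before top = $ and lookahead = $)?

9

step 1: stack=$ S  input=print print if print $  — expand S → L
step 2: stack=$ L  input=print print if print $  — expand L → print print L
step 3: stack=$ L print print  input=print print if print $  — match print
step 4: stack=$ L print  input=print if print $  — match print
step 5: stack=$ L  input=if print $  — expand L → if B
step 6: stack=$ B if  input=if print $  — match if
step 7: stack=$ B  input=print $  — expand B → print S
step 8: stack=$ S print  input=print $  — match print
step 9: stack=$ S  input=$  — expand S → epsilon
Accept reached after 9 steps.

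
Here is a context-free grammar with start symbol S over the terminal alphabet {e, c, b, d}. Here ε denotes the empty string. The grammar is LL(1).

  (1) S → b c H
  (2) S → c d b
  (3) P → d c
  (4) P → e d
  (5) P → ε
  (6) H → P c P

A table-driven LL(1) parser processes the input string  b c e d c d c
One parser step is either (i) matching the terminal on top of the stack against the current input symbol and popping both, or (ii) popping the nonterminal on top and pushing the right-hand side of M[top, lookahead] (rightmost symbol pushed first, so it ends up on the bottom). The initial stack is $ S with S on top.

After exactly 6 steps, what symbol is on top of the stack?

d

step 1: stack=$ S  input=b c e d c d c $  — expand S → b c H
step 2: stack=$ H c b  input=b c e d c d c $  — match b
step 3: stack=$ H c  input=c e d c d c $  — match c
step 4: stack=$ H  input=e d c d c $  — expand H → P c P
step 5: stack=$ P c P  input=e d c d c $  — expand P → e d
step 6: stack=$ P c d e  input=e d c d c $  — match e
Stack after step 6: $ P c d (top = d).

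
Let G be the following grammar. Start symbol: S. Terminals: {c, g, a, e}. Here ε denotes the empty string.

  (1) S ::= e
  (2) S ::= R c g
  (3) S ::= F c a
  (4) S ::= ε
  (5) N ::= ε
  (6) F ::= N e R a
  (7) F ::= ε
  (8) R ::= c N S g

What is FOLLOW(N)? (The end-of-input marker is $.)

{c, e, g}

FIRST(N): from N::=ε we get {ε}. So FIRST(N) = {ε}.
FIRST(R): from R::=c N S g we get {c}. So FIRST(R) = {c}.
FIRST(F): from F::=N e R a we get {e}; from F::=ε we get {ε}. So FIRST(F) = {ε, e}.
FIRST(S): from S::=e we get {e}; from S::=R c g we get {c}; from S::=F c a we get {c, e}; from S::=ε we get {ε}. So FIRST(S) = {ε, c, e}.
FOLLOW(S) includes $ since S is the start symbol.
FOLLOW(S): in R::=c N S g, S is followed by g with FIRST {g}. Thus FOLLOW(S) = {$, g}.
FOLLOW(N): in F::=N e R a, N is followed by e R a with FIRST {e}; in R::=c N S g, N is followed by S g with FIRST {c, e, g}. Thus FOLLOW(N) = {c, e, g}.
FOLLOW(F): in S::=F c a, F is followed by c a with FIRST {c}. Thus FOLLOW(F) = {c}.
FOLLOW(R): in S::=R c g, R is followed by c g with FIRST {c}; in F::=N e R a, R is followed by a with FIRST {a}. Thus FOLLOW(R) = {a, c}.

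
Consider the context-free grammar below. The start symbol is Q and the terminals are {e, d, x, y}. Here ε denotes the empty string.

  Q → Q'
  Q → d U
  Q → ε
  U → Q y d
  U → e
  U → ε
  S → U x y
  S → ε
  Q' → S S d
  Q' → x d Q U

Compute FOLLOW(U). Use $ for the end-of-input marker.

{$, d, e, x, y}

FIRST(Q) = {ε, d, e, x, y}  (via Q')
FIRST(U) = {ε, d, e, x, y}  (via Q y d)
FIRST(S) = {ε, d, e, x, y}  (via U x y)
FIRST(Q') = {d, e, x, y}  (via S S d)
FOLLOW(Q) includes $ since Q is the start symbol.
FOLLOW(S): in Q'→S S d (occurrence 1), S is followed by S d with FIRST {d, e, x, y}; in Q'→S S d (occurrence 2), S is followed by d with FIRST {d}. Thus FOLLOW(S) = {d, e, x, y}.
FOLLOW(Q): in U→Q y d, Q is followed by y d with FIRST {y}; in Q'→x d Q U, Q is followed by U with FIRST {ε, d, e, x, y}; in Q'→x d Q U, the suffix after Q is nullable, so FOLLOW(Q) ⊇ FOLLOW(Q') = {$, d, e, x, y}. Thus FOLLOW(Q) = {$, d, e, x, y}.
FOLLOW(Q'): in Q→Q', the suffix after Q' is empty, so FOLLOW(Q') ⊇ FOLLOW(Q) = {$, d, e, x, y}. Thus FOLLOW(Q') = {$, d, e, x, y}.
FOLLOW(U): in Q→d U, the suffix after U is empty, so FOLLOW(U) ⊇ FOLLOW(Q) = {$, d, e, x, y}; in S→U x y, U is followed by x y with FIRST {x}; in Q'→x d Q U, the suffix after U is empty, so FOLLOW(U) ⊇ FOLLOW(Q') = {$, d, e, x, y}. Thus FOLLOW(U) = {$, d, e, x, y}.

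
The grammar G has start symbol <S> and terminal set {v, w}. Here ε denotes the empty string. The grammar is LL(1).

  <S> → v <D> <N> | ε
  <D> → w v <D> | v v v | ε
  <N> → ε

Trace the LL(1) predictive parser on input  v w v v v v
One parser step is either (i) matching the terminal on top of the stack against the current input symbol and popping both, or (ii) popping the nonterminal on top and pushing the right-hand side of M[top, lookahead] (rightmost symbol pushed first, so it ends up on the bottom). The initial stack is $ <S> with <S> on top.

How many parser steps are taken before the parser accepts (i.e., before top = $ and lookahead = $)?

10

      Stack          Input          Action
   1  $ <S>          v w v v v v $  expand <S> → v <D> <N>
   2  $ <N> <D> v    v w v v v v $  match v
   3  $ <N> <D>      w v v v v $    expand <D> → w v <D>
   4  $ <N> <D> v w  w v v v v $    match w
   5  $ <N> <D> v    v v v v $      match v
   6  $ <N> <D>      v v v $        expand <D> → v v v
   7  $ <N> v v v    v v v $        match v
   8  $ <N> v v      v v $          match v
   9  $ <N> v        v $            match v
  10  $ <N>          $              expand <N> → ε
Accept reached after 10 steps.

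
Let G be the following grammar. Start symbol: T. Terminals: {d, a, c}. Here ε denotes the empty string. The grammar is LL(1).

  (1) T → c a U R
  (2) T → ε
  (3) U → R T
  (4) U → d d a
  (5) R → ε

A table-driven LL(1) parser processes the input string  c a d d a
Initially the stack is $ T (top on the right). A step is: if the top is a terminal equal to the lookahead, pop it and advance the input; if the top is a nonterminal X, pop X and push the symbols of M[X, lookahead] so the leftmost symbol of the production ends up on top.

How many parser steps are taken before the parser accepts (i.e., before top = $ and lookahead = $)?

8

     Stack      Input        Action
  1  $ T        c a d d a $  expand T → c a U R
  2  $ R U a c  c a d d a $  match c
  3  $ R U a    a d d a $    match a
  4  $ R U      d d a $      expand U → d d a
  5  $ R a d d  d d a $      match d
  6  $ R a d    d a $        match d
  7  $ R a      a $          match a
  8  $ R        $            expand R → ε
Accept reached after 8 steps.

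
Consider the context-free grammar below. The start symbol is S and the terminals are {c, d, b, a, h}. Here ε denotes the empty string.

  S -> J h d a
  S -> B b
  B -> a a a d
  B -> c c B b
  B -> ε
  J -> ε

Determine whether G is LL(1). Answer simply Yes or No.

FIRST(S) = {a, b, c, h}
FIRST(B) = {ε, a, c}
FIRST(J) = {ε}
FOLLOW(S) = {$}
FOLLOW(B) = {b}
FOLLOW(J) = {h}
Each cell of M receives at most one production.

Yes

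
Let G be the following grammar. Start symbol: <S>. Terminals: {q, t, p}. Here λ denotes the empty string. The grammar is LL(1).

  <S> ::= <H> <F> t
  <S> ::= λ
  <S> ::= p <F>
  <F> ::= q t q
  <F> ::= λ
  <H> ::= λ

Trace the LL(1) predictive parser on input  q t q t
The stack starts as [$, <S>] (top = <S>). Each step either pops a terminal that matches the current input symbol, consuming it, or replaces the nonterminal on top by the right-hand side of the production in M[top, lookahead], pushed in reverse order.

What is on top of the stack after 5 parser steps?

q

     Stack        Input      Action
  1  $ <S>        q t q t $  expand <S> ::= <H> <F> t
  2  $ t <F> <H>  q t q t $  expand <H> ::= λ
  3  $ t <F>      q t q t $  expand <F> ::= q t q
  4  $ t q t q    q t q t $  match q
  5  $ t q t      t q t $    match t
Stack after step 5: $ t q (top = q).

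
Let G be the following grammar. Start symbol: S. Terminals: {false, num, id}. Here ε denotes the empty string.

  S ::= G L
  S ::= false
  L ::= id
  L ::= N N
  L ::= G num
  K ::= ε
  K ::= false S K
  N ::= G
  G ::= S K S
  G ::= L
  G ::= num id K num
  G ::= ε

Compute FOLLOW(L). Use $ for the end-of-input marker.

FIRST(K): from K::=ε we get {ε}; from K::=false S K we get {false}. So FIRST(K) = {ε, false}.
FIRST(S): from S::=G L we get {ε, false, id, num}; from S::=false we get {false}. So FIRST(S) = {ε, false, id, num}.
FIRST(L): from L::=id we get {id}; from L::=N N we get {ε, false, id, num}; from L::=G num we get {false, id, num}. So FIRST(L) = {ε, false, id, num}.
FIRST(G): from G::=S K S we get {ε, false, id, num}; from G::=L we get {ε, false, id, num}; from G::=num id K num we get {num}; from G::=ε we get {ε}. So FIRST(G) = {ε, false, id, num}.
FIRST(N): from N::=G we get {ε, false, id, num}. So FIRST(N) = {ε, false, id, num}.
FOLLOW(S) includes $ since S is the start symbol.
FOLLOW(S): in K::=false S K, S is followed by K with FIRST {ε, false}; in K::=false S K, the suffix after S is nullable, so FOLLOW(S) ⊇ FOLLOW(K) = {$, false, id, num}; in G::=S K S (occurrence 1), S is followed by K S with FIRST {ε, false, id, num}; in G::=S K S (occurrence 1), the suffix after S is nullable, so FOLLOW(S) ⊇ FOLLOW(G) = {$, false, id, num}; in G::=S K S (occurrence 2), the suffix after S is empty, so FOLLOW(S) ⊇ FOLLOW(G) = {$, false, id, num}. Thus FOLLOW(S) = {$, false, id, num}.
FOLLOW(L): in S::=G L, the suffix after L is empty, so FOLLOW(L) ⊇ FOLLOW(S) = {$, false, id, num}; in G::=L, the suffix after L is empty, so FOLLOW(L) ⊇ FOLLOW(G) = {$, false, id, num}. Thus FOLLOW(L) = {$, false, id, num}.
FOLLOW(N): in L::=N N (occurrence 1), N is followed by N with FIRST {ε, false, id, num}; in L::=N N (occurrence 1), the suffix after N is nullable, so FOLLOW(N) ⊇ FOLLOW(L) = {$, false, id, num}; in L::=N N (occurrence 2), the suffix after N is empty, so FOLLOW(N) ⊇ FOLLOW(L) = {$, false, id, num}. Thus FOLLOW(N) = {$, false, id, num}.
FOLLOW(G): in S::=G L, G is followed by L with FIRST {ε, false, id, num}; in S::=G L, the suffix after G is nullable, so FOLLOW(G) ⊇ FOLLOW(S) = {$, false, id, num}; in L::=G num, G is followed by num with FIRST {num}; in N::=G, the suffix after G is empty, so FOLLOW(G) ⊇ FOLLOW(N) = {$, false, id, num}. Thus FOLLOW(G) = {$, false, id, num}.
FOLLOW(K): in K::=false S K, the suffix after K is empty (adds nothing new); in G::=S K S, K is followed by S with FIRST {ε, false, id, num}; in G::=S K S, the suffix after K is nullable, so FOLLOW(K) ⊇ FOLLOW(G) = {$, false, id, num}; in G::=num id K num, K is followed by num with FIRST {num}. Thus FOLLOW(K) = {$, false, id, num}.

{$, false, id, num}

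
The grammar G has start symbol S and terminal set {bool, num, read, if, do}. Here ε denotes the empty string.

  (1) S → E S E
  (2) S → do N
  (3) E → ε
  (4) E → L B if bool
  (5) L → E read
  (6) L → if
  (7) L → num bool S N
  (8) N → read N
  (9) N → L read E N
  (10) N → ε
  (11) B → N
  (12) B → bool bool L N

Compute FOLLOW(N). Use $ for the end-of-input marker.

{$, bool, if, num, read}

FIRST(S): from S→E S E we get {do, if, num, read}; from S→do N we get {do}. So FIRST(S) = {do, if, num, read}.
FIRST(E): from E→ε we get {ε}; from E→L B if bool we get {if, num, read}. So FIRST(E) = {ε, if, num, read}.
FIRST(L): from L→E read we get {if, num, read}; from L→if we get {if}; from L→num bool S N we get {num}. So FIRST(L) = {if, num, read}.
FIRST(N): from N→read N we get {read}; from N→L read E N we get {if, num, read}; from N→ε we get {ε}. So FIRST(N) = {ε, if, num, read}.
FIRST(B): from B→N we get {ε, if, num, read}; from B→bool bool L N we get {bool}. So FIRST(B) = {ε, bool, if, num, read}.
FOLLOW(S) includes $ since S is the start symbol.
FOLLOW(B): in E→L B if bool, B is followed by if bool with FIRST {if}. Thus FOLLOW(B) = {if}.
FOLLOW(L): in E→L B if bool, L is followed by B if bool with FIRST {bool, if, num, read}; in N→L read E N, L is followed by read E N with FIRST {read}; in B→bool bool L N, L is followed by N with FIRST {ε, if, num, read}; in B→bool bool L N, the suffix after L is nullable, so FOLLOW(L) ⊇ FOLLOW(B) = {if}. Thus FOLLOW(L) = {bool, if, num, read}.
FOLLOW(S): in S→E S E, S is followed by E with FIRST {ε, if, num, read}; in S→E S E, the suffix after S is nullable (adds nothing new); in L→num bool S N, S is followed by N with FIRST {ε, if, num, read}; in L→num bool S N, the suffix after S is nullable, so FOLLOW(S) ⊇ FOLLOW(L) = {bool, if, num, read}. Thus FOLLOW(S) = {$, bool, if, num, read}.
FOLLOW(N): in S→do N, the suffix after N is empty, so FOLLOW(N) ⊇ FOLLOW(S) = {$, bool, if, num, read}; in L→num bool S N, the suffix after N is empty, so FOLLOW(N) ⊇ FOLLOW(L) = {bool, if, num, read}; in N→read N, the suffix after N is empty (adds nothing new); in N→L read E N, the suffix after N is empty (adds nothing new); in B→N, the suffix after N is empty, so FOLLOW(N) ⊇ FOLLOW(B) = {if}; in B→bool bool L N, the suffix after N is empty, so FOLLOW(N) ⊇ FOLLOW(B) = {if}. Thus FOLLOW(N) = {$, bool, if, num, read}.
FOLLOW(E): in S→E S E (occurrence 1), E is followed by S E with FIRST {do, if, num, read}; in S→E S E (occurrence 2), the suffix after E is empty, so FOLLOW(E) ⊇ FOLLOW(S) = {$, bool, if, num, read}; in L→E read, E is followed by read with FIRST {read}; in N→L read E N, E is followed by N with FIRST {ε, if, num, read}; in N→L read E N, the suffix after E is nullable, so FOLLOW(E) ⊇ FOLLOW(N) = {$, bool, if, num, read}. Thus FOLLOW(E) = {$, bool, do, if, num, read}.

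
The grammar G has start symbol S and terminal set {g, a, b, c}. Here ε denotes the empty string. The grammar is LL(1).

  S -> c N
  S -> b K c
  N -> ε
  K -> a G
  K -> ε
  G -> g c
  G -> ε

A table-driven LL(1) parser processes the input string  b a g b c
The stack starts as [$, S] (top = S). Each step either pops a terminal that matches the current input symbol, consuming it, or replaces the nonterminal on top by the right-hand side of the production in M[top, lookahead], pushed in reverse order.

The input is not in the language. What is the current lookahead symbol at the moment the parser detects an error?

     Stack    Input        Action
  1  $ S      b a g b c $  expand S -> b K c
  2  $ c K b  b a g b c $  match b
  3  $ c K    a g b c $    expand K -> a G
  4  $ c G a  a g b c $    match a
  5  $ c G    g b c $      expand G -> g c
  6  $ c c g  g b c $      match g
  7  $ c c    b c $        error: top is terminal c but lookahead is b

b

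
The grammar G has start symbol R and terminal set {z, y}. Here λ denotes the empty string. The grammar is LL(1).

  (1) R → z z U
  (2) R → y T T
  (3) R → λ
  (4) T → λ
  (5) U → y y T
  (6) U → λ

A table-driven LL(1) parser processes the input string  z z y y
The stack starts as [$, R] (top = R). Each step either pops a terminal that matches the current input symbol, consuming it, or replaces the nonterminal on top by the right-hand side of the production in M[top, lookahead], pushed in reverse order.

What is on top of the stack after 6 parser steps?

T

     Stack    Input      Action
  1  $ R      z z y y $  expand R → z z U
  2  $ U z z  z z y y $  match z
  3  $ U z    z y y $    match z
  4  $ U      y y $      expand U → y y T
  5  $ T y y  y y $      match y
  6  $ T y    y $        match y
Stack after step 6: $ T (top = T).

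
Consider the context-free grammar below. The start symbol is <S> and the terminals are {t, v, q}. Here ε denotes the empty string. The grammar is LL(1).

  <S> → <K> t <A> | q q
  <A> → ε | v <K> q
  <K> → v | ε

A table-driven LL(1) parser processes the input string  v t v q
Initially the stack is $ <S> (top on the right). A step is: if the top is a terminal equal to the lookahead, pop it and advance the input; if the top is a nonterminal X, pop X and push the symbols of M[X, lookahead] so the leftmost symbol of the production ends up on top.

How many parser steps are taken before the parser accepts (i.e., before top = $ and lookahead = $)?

8

step 1: stack=$ <S>  input=v t v q $  — expand <S> → <K> t <A>
step 2: stack=$ <A> t <K>  input=v t v q $  — expand <K> → v
step 3: stack=$ <A> t v  input=v t v q $  — match v
step 4: stack=$ <A> t  input=t v q $  — match t
step 5: stack=$ <A>  input=v q $  — expand <A> → v <K> q
step 6: stack=$ q <K> v  input=v q $  — match v
step 7: stack=$ q <K>  input=q $  — expand <K> → ε
step 8: stack=$ q  input=q $  — match q
Accept reached after 8 steps.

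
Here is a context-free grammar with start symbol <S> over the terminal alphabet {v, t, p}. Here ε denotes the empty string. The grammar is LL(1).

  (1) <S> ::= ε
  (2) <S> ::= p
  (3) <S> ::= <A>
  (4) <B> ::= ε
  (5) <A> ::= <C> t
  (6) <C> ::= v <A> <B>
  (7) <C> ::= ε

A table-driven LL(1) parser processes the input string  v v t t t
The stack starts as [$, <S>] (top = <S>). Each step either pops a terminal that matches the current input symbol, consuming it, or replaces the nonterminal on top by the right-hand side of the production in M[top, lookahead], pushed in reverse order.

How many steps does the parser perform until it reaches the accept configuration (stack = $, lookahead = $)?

14

      Stack                Input        Action
   1  $ <S>                v v t t t $  expand <S> ::= <A>
   2  $ <A>                v v t t t $  expand <A> ::= <C> t
   3  $ t <C>              v v t t t $  expand <C> ::= v <A> <B>
   4  $ t <B> <A> v        v v t t t $  match v
   5  $ t <B> <A>          v t t t $    expand <A> ::= <C> t
   6  $ t <B> t <C>        v t t t $    expand <C> ::= v <A> <B>
   7  $ t <B> t <B> <A> v  v t t t $    match v
   8  $ t <B> t <B> <A>    t t t $      expand <A> ::= <C> t
   9  $ t <B> t <B> t <C>  t t t $      expand <C> ::= ε
  10  $ t <B> t <B> t      t t t $      match t
  11  $ t <B> t <B>        t t $        expand <B> ::= ε
  12  $ t <B> t            t t $        match t
  13  $ t <B>              t $          expand <B> ::= ε
  14  $ t                  t $          match t
Accept reached after 14 steps.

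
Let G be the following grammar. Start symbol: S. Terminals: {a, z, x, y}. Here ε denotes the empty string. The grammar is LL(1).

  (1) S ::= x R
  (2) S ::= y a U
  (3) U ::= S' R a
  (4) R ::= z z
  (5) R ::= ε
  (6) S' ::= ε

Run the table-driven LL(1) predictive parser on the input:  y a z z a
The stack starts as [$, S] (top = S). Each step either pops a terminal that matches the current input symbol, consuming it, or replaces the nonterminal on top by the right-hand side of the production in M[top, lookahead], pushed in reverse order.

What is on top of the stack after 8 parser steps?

a

step 1: stack=$ S  input=y a z z a $  — expand S ::= y a U
step 2: stack=$ U a y  input=y a z z a $  — match y
step 3: stack=$ U a  input=a z z a $  — match a
step 4: stack=$ U  input=z z a $  — expand U ::= S' R a
step 5: stack=$ a R S'  input=z z a $  — expand S' ::= ε
step 6: stack=$ a R  input=z z a $  — expand R ::= z z
step 7: stack=$ a z z  input=z z a $  — match z
step 8: stack=$ a z  input=z a $  — match z
Stack after step 8: $ a (top = a).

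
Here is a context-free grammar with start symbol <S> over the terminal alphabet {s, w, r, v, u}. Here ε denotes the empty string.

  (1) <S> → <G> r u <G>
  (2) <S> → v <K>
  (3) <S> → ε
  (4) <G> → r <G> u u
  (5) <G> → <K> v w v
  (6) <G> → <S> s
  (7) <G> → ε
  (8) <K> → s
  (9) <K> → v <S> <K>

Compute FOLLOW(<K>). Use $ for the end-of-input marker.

FIRST(<K>): from <K>→s we get {s}; from <K>→v <S> <K> we get {v}. So FIRST(<K>) = {s, v}.
FIRST(<S>): from <S>→<G> r u <G> we get {r, s, v}; from <S>→v <K> we get {v}; from <S>→ε we get {ε}. So FIRST(<S>) = {ε, r, s, v}.
FIRST(<G>): from <G>→r <G> u u we get {r}; from <G>→<K> v w v we get {s, v}; from <G>→<S> s we get {r, s, v}; from <G>→ε we get {ε}. So FIRST(<G>) = {ε, r, s, v}.
FOLLOW(<S>) includes $ since <S> is the start symbol.
FOLLOW(<S>): in <G>→<S> s, <S> is followed by s with FIRST {s}; in <K>→v <S> <K>, <S> is followed by <K> with FIRST {s, v}. Thus FOLLOW(<S>) = {$, s, v}.
FOLLOW(<G>): in <S>→<G> r u <G> (occurrence 1), <G> is followed by r u <G> with FIRST {r}; in <S>→<G> r u <G> (occurrence 2), the suffix after <G> is empty, so FOLLOW(<G>) ⊇ FOLLOW(<S>) = {$, s, v}; in <G>→r <G> u u, <G> is followed by u u with FIRST {u}. Thus FOLLOW(<G>) = {$, r, s, u, v}.
FOLLOW(<K>): in <S>→v <K>, the suffix after <K> is empty, so FOLLOW(<K>) ⊇ FOLLOW(<S>) = {$, s, v}; in <G>→<K> v w v, <K> is followed by v w v with FIRST {v}; in <K>→v <S> <K>, the suffix after <K> is empty (adds nothing new). Thus FOLLOW(<K>) = {$, s, v}.

{$, s, v}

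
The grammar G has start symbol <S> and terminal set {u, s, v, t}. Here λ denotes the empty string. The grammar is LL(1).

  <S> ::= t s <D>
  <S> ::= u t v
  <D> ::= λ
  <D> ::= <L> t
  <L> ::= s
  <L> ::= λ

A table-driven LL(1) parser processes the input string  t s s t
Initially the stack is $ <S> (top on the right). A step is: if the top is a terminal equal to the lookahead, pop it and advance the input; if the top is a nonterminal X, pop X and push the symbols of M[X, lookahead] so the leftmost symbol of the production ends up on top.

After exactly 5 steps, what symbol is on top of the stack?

     Stack      Input      Action
  1  $ <S>      t s s t $  expand <S> ::= t s <D>
  2  $ <D> s t  t s s t $  match t
  3  $ <D> s    s s t $    match s
  4  $ <D>      s t $      expand <D> ::= <L> t
  5  $ t <L>    s t $      expand <L> ::= s
Stack after step 5: $ t s (top = s).

s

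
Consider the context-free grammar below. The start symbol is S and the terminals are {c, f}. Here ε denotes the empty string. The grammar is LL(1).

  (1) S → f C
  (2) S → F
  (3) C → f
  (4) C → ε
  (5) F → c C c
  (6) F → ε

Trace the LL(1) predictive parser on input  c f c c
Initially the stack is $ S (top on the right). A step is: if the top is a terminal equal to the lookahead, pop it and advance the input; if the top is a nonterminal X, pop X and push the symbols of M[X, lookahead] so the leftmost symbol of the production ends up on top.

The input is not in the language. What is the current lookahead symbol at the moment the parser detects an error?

step 1: stack=$ S  input=c f c c $  — expand S → F
step 2: stack=$ F  input=c f c c $  — expand F → c C c
step 3: stack=$ c C c  input=c f c c $  — match c
step 4: stack=$ c C  input=f c c $  — expand C → f
step 5: stack=$ c f  input=f c c $  — match f
step 6: stack=$ c  input=c c $  — match c
step 7: stack=$  input=c $  — error: stack empty but input remains

c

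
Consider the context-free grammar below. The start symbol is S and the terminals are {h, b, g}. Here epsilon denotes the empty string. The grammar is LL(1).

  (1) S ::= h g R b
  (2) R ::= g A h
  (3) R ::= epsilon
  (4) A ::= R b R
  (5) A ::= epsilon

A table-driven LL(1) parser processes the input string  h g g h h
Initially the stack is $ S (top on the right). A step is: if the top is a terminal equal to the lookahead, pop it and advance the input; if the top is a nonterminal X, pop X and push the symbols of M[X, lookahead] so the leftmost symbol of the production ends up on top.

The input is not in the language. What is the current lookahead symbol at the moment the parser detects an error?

step 1: stack=$ S  input=h g g h h $  — expand S ::= h g R b
step 2: stack=$ b R g h  input=h g g h h $  — match h
step 3: stack=$ b R g  input=g g h h $  — match g
step 4: stack=$ b R  input=g h h $  — expand R ::= g A h
step 5: stack=$ b h A g  input=g h h $  — match g
step 6: stack=$ b h A  input=h h $  — expand A ::= epsilon
step 7: stack=$ b h  input=h h $  — match h
step 8: stack=$ b  input=h $  — error: top is terminal b but lookahead is h

h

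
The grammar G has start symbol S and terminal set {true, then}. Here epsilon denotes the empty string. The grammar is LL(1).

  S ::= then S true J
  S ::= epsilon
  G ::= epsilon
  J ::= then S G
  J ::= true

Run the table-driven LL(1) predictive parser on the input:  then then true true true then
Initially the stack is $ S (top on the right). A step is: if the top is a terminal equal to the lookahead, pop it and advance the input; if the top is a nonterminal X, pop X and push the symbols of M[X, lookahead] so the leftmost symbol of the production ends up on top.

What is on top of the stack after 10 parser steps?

then

step 1: stack=$ S  input=then then true true true then $  — expand S ::= then S true J
step 2: stack=$ J true S then  input=then then true true true then $  — match then
step 3: stack=$ J true S  input=then true true true then $  — expand S ::= then S true J
step 4: stack=$ J true J true S then  input=then true true true then $  — match then
step 5: stack=$ J true J true S  input=true true true then $  — expand S ::= epsilon
step 6: stack=$ J true J true  input=true true true then $  — match true
step 7: stack=$ J true J  input=true true then $  — expand J ::= true
step 8: stack=$ J true true  input=true true then $  — match true
step 9: stack=$ J true  input=true then $  — match true
step 10: stack=$ J  input=then $  — expand J ::= then S G
Stack after step 10: $ G S then (top = then).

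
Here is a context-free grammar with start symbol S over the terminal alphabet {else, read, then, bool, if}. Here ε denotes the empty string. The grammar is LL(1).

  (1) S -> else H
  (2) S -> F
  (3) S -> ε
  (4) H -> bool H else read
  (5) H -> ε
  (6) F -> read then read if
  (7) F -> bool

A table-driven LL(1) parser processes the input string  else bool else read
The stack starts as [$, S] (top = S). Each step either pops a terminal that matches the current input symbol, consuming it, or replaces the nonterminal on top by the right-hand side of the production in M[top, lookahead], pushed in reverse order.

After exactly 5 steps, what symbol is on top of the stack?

     Stack               Input                  Action
  1  $ S                 else bool else read $  expand S -> else H
  2  $ H else            else bool else read $  match else
  3  $ H                 bool else read $       expand H -> bool H else read
  4  $ read else H bool  bool else read $       match bool
  5  $ read else H       else read $            expand H -> ε
Stack after step 5: $ read else (top = else).

else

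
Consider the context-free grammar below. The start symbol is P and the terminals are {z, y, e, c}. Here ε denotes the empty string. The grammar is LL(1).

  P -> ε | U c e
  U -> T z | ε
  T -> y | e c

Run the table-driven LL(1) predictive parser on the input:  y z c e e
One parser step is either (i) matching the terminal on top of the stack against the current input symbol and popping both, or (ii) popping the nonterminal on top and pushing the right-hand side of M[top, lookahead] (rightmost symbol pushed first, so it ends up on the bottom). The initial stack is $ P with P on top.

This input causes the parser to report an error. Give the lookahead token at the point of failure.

e

step 1: stack=$ P  input=y z c e e $  — expand P -> U c e
step 2: stack=$ e c U  input=y z c e e $  — expand U -> T z
step 3: stack=$ e c z T  input=y z c e e $  — expand T -> y
step 4: stack=$ e c z y  input=y z c e e $  — match y
step 5: stack=$ e c z  input=z c e e $  — match z
step 6: stack=$ e c  input=c e e $  — match c
step 7: stack=$ e  input=e e $  — match e
step 8: stack=$  input=e $  — error: stack empty but input remains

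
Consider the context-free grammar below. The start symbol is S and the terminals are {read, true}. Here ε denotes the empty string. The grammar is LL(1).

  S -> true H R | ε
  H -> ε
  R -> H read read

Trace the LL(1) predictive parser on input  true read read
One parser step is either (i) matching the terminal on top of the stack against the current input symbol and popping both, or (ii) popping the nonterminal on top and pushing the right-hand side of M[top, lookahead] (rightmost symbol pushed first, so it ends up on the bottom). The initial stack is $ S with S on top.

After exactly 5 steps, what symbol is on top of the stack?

read

     Stack          Input             Action
  1  $ S            true read read $  expand S -> true H R
  2  $ R H true     true read read $  match true
  3  $ R H          read read $       expand H -> ε
  4  $ R            read read $       expand R -> H read read
  5  $ read read H  read read $       expand H -> ε
Stack after step 5: $ read read (top = read).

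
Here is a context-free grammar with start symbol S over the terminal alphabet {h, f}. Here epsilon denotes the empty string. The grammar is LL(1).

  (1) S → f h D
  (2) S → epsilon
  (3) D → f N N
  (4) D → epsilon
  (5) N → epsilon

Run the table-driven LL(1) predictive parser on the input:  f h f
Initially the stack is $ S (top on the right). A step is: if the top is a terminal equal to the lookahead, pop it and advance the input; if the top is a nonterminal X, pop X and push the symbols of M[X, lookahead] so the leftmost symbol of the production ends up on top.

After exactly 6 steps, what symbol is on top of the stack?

N

step 1: stack=$ S  input=f h f $  — expand S → f h D
step 2: stack=$ D h f  input=f h f $  — match f
step 3: stack=$ D h  input=h f $  — match h
step 4: stack=$ D  input=f $  — expand D → f N N
step 5: stack=$ N N f  input=f $  — match f
step 6: stack=$ N N  input=$  — expand N → epsilon
Stack after step 6: $ N (top = N).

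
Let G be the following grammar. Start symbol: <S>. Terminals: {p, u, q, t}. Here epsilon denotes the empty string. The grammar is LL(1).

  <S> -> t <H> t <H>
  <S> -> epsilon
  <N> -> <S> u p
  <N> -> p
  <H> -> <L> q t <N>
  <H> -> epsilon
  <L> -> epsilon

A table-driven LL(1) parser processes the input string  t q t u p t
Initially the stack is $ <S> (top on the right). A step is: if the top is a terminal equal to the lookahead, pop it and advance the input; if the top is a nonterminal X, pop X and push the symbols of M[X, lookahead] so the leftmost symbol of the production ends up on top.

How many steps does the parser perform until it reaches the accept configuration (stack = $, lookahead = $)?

      Stack                Input          Action
   1  $ <S>                t q t u p t $  expand <S> -> t <H> t <H>
   2  $ <H> t <H> t        t q t u p t $  match t
   3  $ <H> t <H>          q t u p t $    expand <H> -> <L> q t <N>
   4  $ <H> t <N> t q <L>  q t u p t $    expand <L> -> epsilon
   5  $ <H> t <N> t q      q t u p t $    match q
   6  $ <H> t <N> t        t u p t $      match t
   7  $ <H> t <N>          u p t $        expand <N> -> <S> u p
   8  $ <H> t p u <S>      u p t $        expand <S> -> epsilon
   9  $ <H> t p u          u p t $        match u
  10  $ <H> t p            p t $          match p
  11  $ <H> t              t $            match t
  12  $ <H>                $              expand <H> -> epsilon
Accept reached after 12 steps.

12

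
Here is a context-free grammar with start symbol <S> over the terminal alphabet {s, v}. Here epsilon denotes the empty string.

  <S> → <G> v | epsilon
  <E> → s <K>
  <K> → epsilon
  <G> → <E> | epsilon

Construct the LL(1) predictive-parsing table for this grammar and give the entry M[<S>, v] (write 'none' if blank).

<S> → <G> v

FIRST(<E>): from <E>→s <K> we get {s}. So FIRST(<E>) = {s}.
FIRST(<K>): from <K>→epsilon we get {epsilon}. So FIRST(<K>) = {epsilon}.
FIRST(<G>): from <G>→<E> we get {s}; from <G>→epsilon we get {epsilon}. So FIRST(<G>) = {epsilon, s}.
FIRST(<S>): from <S>→<G> v we get {s, v}; from <S>→epsilon we get {epsilon}. So FIRST(<S>) = {epsilon, s, v}.
FOLLOW(<S>) includes $ since <S> is the start symbol.
FOLLOW(<S>): <S> appears on no right-hand side. Thus FOLLOW(<S>) = {$}.
For <S> → <G> v: FIRST(<G> v) = {s, v}, so it goes in M[<S>, t] for t ∈ {s, v}.
For <S> → epsilon: FIRST(epsilon) = {epsilon}, so it goes in M[<S>, t] for t ∈ {}; since epsilon ∈ FIRST, also for every t ∈ FOLLOW(<S>) = {$}.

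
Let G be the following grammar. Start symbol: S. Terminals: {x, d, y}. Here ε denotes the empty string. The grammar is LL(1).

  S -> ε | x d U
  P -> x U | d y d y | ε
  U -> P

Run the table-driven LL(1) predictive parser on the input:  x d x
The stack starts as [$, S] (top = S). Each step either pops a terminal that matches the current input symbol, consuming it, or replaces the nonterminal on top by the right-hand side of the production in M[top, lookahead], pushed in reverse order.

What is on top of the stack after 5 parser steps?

x

step 1: stack=$ S  input=x d x $  — expand S -> x d U
step 2: stack=$ U d x  input=x d x $  — match x
step 3: stack=$ U d  input=d x $  — match d
step 4: stack=$ U  input=x $  — expand U -> P
step 5: stack=$ P  input=x $  — expand P -> x U
Stack after step 5: $ U x (top = x).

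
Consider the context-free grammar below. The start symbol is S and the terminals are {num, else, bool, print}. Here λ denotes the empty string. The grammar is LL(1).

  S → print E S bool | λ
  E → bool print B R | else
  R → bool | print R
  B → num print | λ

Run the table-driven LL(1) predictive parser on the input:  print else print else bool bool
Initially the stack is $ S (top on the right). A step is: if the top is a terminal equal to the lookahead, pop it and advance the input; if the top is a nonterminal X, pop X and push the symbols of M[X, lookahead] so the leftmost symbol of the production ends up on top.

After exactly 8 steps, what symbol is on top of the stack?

     Stack                  Input                              Action
  1  $ S                    print else print else bool bool $  expand S → print E S bool
  2  $ bool S E print       print else print else bool bool $  match print
  3  $ bool S E             else print else bool bool $        expand E → else
  4  $ bool S else          else print else bool bool $        match else
  5  $ bool S               print else bool bool $             expand S → print E S bool
  6  $ bool bool S E print  print else bool bool $             match print
  7  $ bool bool S E        else bool bool $                   expand E → else
  8  $ bool bool S else     else bool bool $                   match else
Stack after step 8: $ bool bool S (top = S).

S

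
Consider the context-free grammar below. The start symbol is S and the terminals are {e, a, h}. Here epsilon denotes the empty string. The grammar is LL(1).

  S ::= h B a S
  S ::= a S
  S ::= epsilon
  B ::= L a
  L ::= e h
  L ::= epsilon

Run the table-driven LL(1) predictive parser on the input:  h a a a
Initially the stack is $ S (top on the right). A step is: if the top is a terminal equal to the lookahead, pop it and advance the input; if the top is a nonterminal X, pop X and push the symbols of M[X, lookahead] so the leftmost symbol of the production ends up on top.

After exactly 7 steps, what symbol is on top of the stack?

a

     Stack      Input      Action
  1  $ S        h a a a $  expand S ::= h B a S
  2  $ S a B h  h a a a $  match h
  3  $ S a B    a a a $    expand B ::= L a
  4  $ S a a L  a a a $    expand L ::= epsilon
  5  $ S a a    a a a $    match a
  6  $ S a      a a $      match a
  7  $ S        a $        expand S ::= a S
Stack after step 7: $ S a (top = a).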